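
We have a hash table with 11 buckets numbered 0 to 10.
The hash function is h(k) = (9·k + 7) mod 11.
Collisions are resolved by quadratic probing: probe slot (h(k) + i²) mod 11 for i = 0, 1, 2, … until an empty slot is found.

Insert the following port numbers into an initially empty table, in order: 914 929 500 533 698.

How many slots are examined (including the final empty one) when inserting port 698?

914 hashes to 5; slot 5 is free => place at 5.
929 hashes to 8; slot 8 is free => place at 8.
500 hashes to 8; 8 taken => place at 9.
533 hashes to 8; 8,9 taken => place at 1.
698 hashes to 8; 8,9,1 taken => place at 6.
Table: [-, 533, -, -, -, 914, 698, -, 929, 500, -]

4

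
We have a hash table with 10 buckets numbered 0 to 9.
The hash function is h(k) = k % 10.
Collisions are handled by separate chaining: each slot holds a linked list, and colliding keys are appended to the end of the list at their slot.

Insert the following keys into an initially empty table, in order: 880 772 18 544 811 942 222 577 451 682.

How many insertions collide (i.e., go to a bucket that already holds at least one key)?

4

880 -> bucket 0
772 -> bucket 2
18 -> bucket 8
544 -> bucket 4
811 -> bucket 1
942 -> bucket 2 (collision)
222 -> bucket 2 (collision)
577 -> bucket 7
451 -> bucket 1 (collision)
682 -> bucket 2 (collision)
Final buckets:
0: 880
1: 811 -> 451
2: 772 -> 942 -> 222 -> 682
3: —
4: 544
5: —
6: —
7: 577
8: 18
9: —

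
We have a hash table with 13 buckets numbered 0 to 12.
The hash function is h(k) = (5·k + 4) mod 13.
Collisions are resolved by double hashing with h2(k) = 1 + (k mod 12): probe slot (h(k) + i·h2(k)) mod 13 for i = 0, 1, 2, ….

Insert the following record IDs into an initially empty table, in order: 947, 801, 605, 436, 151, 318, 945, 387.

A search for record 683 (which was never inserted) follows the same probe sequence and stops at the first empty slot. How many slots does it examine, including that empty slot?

Insert 947: h=7, slot 7 empty => index 7.
Insert 801: h=5, slot 5 empty => index 5.
Insert 605: h=0, slot 0 empty => index 0.
Insert 436: h=0, h2=5, slots 0,5 occupied => index 10.
Insert 151: h=5, h2=8, slots 5,0 occupied => index 8.
Insert 318: h=8, h2=7, slot 8 occupied => index 2.
Insert 945: h=10, h2=10, slots 10,7 occupied => index 4.
Insert 387: h=2, h2=4, slot 2 occupied => index 6.
Table: [605, -, 318, -, 945, 801, 387, 947, 151, -, 436, -, -]
Lookup 683: h=0, h2=12, probe 0,12 → slot 12 empty, not found.

2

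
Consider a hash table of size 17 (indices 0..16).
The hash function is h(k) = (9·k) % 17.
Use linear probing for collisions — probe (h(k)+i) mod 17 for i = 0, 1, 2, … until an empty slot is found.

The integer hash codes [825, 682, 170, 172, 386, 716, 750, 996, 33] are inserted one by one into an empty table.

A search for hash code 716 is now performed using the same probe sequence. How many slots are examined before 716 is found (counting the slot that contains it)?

825 hashes to 13; slot 13 is free -> place at 13.
682 hashes to 1; slot 1 is free -> place at 1.
170 hashes to 0; slot 0 is free -> place at 0.
172 hashes to 1; 1 taken -> place at 2.
386 hashes to 6; slot 6 is free -> place at 6.
716 hashes to 1; 1,2 taken -> place at 3.
750 hashes to 1; 1,2,3 taken -> place at 4.
996 hashes to 5; slot 5 is free -> place at 5.
33 hashes to 8; slot 8 is free -> place at 8.
Table: [170, 682, 172, 716, 750, 996, 386, -, 33, -, -, -, -, 825, -, -, -]
Lookup 716: h=1, probe 1,2,3 → found at 3.

3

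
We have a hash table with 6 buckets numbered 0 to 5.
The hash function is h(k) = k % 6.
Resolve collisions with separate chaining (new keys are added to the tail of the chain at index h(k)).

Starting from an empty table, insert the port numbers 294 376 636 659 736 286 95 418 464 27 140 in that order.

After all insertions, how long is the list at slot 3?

Insert 294: h=0, bucket 0 empty → new chain.
Insert 376: h=4, bucket 4 empty → new chain.
Insert 636: h=0, bucket 0 nonempty → append to chain.
Insert 659: h=5, bucket 5 empty → new chain.
Insert 736: h=4, bucket 4 nonempty → append to chain.
Insert 286: h=4, bucket 4 nonempty → append to chain.
Insert 95: h=5, bucket 5 nonempty → append to chain.
Insert 418: h=4, bucket 4 nonempty → append to chain.
Insert 464: h=2, bucket 2 empty → new chain.
Insert 27: h=3, bucket 3 empty → new chain.
Insert 140: h=2, bucket 2 nonempty → append to chain.
Final buckets:
0: 294 -> 636
1: —
2: 464 -> 140
3: 27
4: 376 -> 736 -> 286 -> 418
5: 659 -> 95

1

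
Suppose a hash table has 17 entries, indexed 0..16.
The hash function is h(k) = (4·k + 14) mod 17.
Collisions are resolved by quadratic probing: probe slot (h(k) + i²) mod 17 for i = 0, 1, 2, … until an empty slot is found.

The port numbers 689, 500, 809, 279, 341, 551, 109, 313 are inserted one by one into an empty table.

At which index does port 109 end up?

0

689 hashes to 16; slot 16 is free -> place at 16.
500 hashes to 8; slot 8 is free -> place at 8.
809 hashes to 3; slot 3 is free -> place at 3.
279 hashes to 8; 8 taken -> place at 9.
341 hashes to 1; slot 1 is free -> place at 1.
551 hashes to 8; 8,9 taken -> place at 12.
109 hashes to 8; 8,9,12 taken -> place at 0.
313 hashes to 8; 8,9,12,0 taken -> place at 7.
Table: [109, 341, _, 809, _, _, _, 313, 500, 279, _, _, 551, _, _, _, 689]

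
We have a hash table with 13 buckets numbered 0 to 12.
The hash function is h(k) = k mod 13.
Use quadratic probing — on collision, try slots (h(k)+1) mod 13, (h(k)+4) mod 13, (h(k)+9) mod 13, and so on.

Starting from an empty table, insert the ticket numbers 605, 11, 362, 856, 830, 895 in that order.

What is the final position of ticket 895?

10

605: h=7 => slot 7
11: h=11 => slot 11
362: h=11, probe 11,12 => slot 12
856: h=11, probe 11,12,2 => slot 2
830: h=11, probe 11,12,2,7,1 => slot 1
895: h=11, probe 11,12,2,7,1,10 => slot 10
Table: [—, 830, 856, —, —, —, —, 605, —, —, 895, 11, 362]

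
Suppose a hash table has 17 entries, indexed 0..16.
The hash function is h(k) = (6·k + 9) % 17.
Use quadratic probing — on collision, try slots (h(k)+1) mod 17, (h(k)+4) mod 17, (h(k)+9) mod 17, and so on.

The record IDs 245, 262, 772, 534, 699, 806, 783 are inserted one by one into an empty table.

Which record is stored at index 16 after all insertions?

Insert 245: h=0, slot 0 empty => index 0.
Insert 262: h=0, slot 0 occupied => index 1.
Insert 772: h=0, slots 0,1 occupied => index 4.
Insert 534: h=0, slots 0,1,4 occupied => index 9.
Insert 699: h=4, slot 4 occupied => index 5.
Insert 806: h=0, slots 0,1,4,9 occupied => index 16.
Insert 783: h=15, slot 15 empty => index 15.
Table: [245, 262, ., ., 772, 699, ., ., ., 534, ., ., ., ., ., 783, 806]

806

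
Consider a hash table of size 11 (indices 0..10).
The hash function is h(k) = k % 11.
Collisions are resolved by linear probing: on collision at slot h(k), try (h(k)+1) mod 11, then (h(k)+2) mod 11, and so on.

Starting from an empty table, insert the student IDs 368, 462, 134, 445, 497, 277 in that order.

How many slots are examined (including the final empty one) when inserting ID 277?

3

368: h=5 → slot 5
462: h=0 → slot 0
134: h=2 → slot 2
445: h=5, probe 5,6 → slot 6
497: h=2, probe 2,3 → slot 3
277: h=2, probe 2,3,4 → slot 4
Table: [462, _, 134, 497, 277, 368, 445, _, _, _, _]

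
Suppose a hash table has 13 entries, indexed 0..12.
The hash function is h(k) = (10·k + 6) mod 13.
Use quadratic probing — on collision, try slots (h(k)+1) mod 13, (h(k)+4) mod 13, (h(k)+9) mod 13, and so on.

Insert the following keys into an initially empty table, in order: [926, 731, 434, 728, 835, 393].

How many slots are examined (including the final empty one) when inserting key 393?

926: h=10 → slot 10
731: h=10, probe 10,11 → slot 11
434: h=4 → slot 4
728: h=6 → slot 6
835: h=10, probe 10,11,1 → slot 1
393: h=10, probe 10,11,1,6,0 → slot 0
Table: [393, 835, ∅, ∅, 434, ∅, 728, ∅, ∅, ∅, 926, 731, ∅]

5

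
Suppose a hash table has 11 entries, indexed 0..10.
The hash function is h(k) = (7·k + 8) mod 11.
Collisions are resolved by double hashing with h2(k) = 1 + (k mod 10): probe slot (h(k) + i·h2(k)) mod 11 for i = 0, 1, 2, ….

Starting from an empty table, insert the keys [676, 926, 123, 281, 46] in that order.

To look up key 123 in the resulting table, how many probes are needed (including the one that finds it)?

2

Insert 676: h=10, slot 10 empty → index 10.
Insert 926: h=0, slot 0 empty → index 0.
Insert 123: h=0, h2=4, slot 0 occupied → index 4.
Insert 281: h=6, slot 6 empty → index 6.
Insert 46: h=0, h2=7, slot 0 occupied → index 7.
Table: [926, ∅, ∅, ∅, 123, ∅, 281, 46, ∅, ∅, 676]
Lookup 123: h=0, h2=4, probe 0,4 → found at 4.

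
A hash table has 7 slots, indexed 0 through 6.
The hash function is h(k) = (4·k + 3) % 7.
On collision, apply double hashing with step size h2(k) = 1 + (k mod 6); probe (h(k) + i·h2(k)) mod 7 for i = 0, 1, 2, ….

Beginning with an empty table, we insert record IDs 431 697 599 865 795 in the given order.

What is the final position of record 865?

2

Insert 431: h=5, slot 5 empty => index 5.
Insert 697: h=5, h2=2, slot 5 occupied => index 0.
Insert 599: h=5, h2=6, slot 5 occupied => index 4.
Insert 865: h=5, h2=2, slots 5,0 occupied => index 2.
Insert 795: h=5, h2=4, slots 5,2 occupied => index 6.
Table: [697, _, 865, _, 599, 431, 795]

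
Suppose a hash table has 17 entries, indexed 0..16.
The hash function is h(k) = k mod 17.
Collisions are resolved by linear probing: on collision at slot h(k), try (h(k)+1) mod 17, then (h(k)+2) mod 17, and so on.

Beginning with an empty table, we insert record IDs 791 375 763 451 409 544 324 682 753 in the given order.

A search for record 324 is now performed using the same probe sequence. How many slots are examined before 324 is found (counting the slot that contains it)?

3

Insert 791: h=9, slot 9 empty → index 9.
Insert 375: h=1, slot 1 empty → index 1.
Insert 763: h=15, slot 15 empty → index 15.
Insert 451: h=9, slot 9 occupied → index 10.
Insert 409: h=1, slot 1 occupied → index 2.
Insert 544: h=0, slot 0 empty → index 0.
Insert 324: h=1, slots 1,2 occupied → index 3.
Insert 682: h=2, slots 2,3 occupied → index 4.
Insert 753: h=5, slot 5 empty → index 5.
Table: [544, 375, 409, 324, 682, 753, —, —, —, 791, 451, —, —, —, —, 763, —]
Lookup 324: h=1, probe 1,2,3 → found at 3.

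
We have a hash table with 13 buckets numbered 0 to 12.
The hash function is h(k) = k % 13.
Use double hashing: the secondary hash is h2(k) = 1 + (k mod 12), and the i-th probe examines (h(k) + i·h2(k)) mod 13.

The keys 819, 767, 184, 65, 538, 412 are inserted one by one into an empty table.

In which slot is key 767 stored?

819 hashes to 0; slot 0 is free → place at 0.
767 hashes to 0, h2=12; 0 taken → place at 12.
184 hashes to 2; slot 2 is free → place at 2.
65 hashes to 0, h2=6; 0 taken → place at 6.
538 hashes to 5; slot 5 is free → place at 5.
412 hashes to 9; slot 9 is free → place at 9.
Table: [819, —, 184, —, —, 538, 65, —, —, 412, —, —, 767]

12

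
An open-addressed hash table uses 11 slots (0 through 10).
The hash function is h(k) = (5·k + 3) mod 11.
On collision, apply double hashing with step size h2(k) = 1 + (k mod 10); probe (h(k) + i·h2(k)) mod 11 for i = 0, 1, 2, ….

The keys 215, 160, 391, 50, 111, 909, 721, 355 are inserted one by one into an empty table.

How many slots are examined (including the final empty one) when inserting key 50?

215: h=0 -> slot 0
160: h=0, h2=1, probe 0,1 -> slot 1
391: h=0, h2=2, probe 0,2 -> slot 2
50: h=0, h2=1, probe 0,1,2,3 -> slot 3
111: h=8 -> slot 8
909: h=5 -> slot 5
721: h=0, h2=2, probe 0,2,4 -> slot 4
355: h=7 -> slot 7
Table: [215, 160, 391, 50, 721, 909, —, 355, 111, —, —]

4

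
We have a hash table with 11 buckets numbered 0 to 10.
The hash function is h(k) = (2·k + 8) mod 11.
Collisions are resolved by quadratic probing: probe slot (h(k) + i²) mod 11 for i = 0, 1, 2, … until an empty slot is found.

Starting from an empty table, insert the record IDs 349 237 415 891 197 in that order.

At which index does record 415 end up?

3

349: h=2 → slot 2
237: h=9 → slot 9
415: h=2, probe 2,3 → slot 3
891: h=8 → slot 8
197: h=6 → slot 6
Table: [_, _, 349, 415, _, _, 197, _, 891, 237, _]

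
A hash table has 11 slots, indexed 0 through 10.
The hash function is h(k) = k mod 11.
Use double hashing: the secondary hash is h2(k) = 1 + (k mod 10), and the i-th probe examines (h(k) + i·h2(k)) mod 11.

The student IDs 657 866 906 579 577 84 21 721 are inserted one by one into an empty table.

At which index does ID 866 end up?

Insert 657: h=8, slot 8 empty => index 8.
Insert 866: h=8, h2=7, slot 8 occupied => index 4.
Insert 906: h=4, h2=7, slot 4 occupied => index 0.
Insert 579: h=7, slot 7 empty => index 7.
Insert 577: h=5, slot 5 empty => index 5.
Insert 84: h=7, h2=5, slot 7 occupied => index 1.
Insert 21: h=10, slot 10 empty => index 10.
Insert 721: h=6, slot 6 empty => index 6.
Table: [906, 84, —, —, 866, 577, 721, 579, 657, —, 21]

4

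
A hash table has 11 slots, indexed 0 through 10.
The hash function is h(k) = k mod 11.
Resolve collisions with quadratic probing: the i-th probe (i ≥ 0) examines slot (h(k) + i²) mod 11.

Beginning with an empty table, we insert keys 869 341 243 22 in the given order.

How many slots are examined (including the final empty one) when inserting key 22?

869: h=0 -> slot 0
341: h=0, probe 0,1 -> slot 1
243: h=1, probe 1,2 -> slot 2
22: h=0, probe 0,1,4 -> slot 4
Table: [869, 341, 243, -, 22, -, -, -, -, -, -]

3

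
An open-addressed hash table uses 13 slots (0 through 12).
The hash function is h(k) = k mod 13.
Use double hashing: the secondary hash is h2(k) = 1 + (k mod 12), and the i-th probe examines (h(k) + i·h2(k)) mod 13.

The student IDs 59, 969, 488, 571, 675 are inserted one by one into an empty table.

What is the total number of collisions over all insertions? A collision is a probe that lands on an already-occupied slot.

Insert 59: h=7, slot 7 empty -> index 7.
Insert 969: h=7, h2=10, slot 7 occupied -> index 4.
Insert 488: h=7, h2=9, slot 7 occupied -> index 3.
Insert 571: h=12, slot 12 empty -> index 12.
Insert 675: h=12, h2=4, slots 12,3,7 occupied -> index 11.
Table: [_, _, _, 488, 969, _, _, 59, _, _, _, 675, 571]

5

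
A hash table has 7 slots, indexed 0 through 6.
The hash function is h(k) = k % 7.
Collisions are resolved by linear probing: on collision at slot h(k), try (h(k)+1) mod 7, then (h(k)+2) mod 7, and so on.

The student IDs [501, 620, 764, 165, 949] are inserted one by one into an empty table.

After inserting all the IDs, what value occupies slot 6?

165

501: h=4 -> slot 4
620: h=4, probe 4,5 -> slot 5
764: h=1 -> slot 1
165: h=4, probe 4,5,6 -> slot 6
949: h=4, probe 4,5,6,0 -> slot 0
Table: [949, 764, _, _, 501, 620, 165]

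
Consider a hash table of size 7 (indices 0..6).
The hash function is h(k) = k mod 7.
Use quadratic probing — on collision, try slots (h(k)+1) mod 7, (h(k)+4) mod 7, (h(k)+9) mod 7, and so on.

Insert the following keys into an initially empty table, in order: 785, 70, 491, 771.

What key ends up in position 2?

491

Insert 785: h=1, slot 1 empty => index 1.
Insert 70: h=0, slot 0 empty => index 0.
Insert 491: h=1, slot 1 occupied => index 2.
Insert 771: h=1, slots 1,2 occupied => index 5.
Table: [70, 785, 491, -, -, 771, -]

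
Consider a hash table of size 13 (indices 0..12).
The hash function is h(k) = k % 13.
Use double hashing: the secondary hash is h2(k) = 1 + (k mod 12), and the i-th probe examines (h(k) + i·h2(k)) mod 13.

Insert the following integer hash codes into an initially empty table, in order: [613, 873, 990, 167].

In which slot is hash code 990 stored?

613 hashes to 2; slot 2 is free => place at 2.
873 hashes to 2, h2=10; 2 taken => place at 12.
990 hashes to 2, h2=7; 2 taken => place at 9.
167 hashes to 11; slot 11 is free => place at 11.
Table: [-, -, 613, -, -, -, -, -, -, 990, -, 167, 873]

9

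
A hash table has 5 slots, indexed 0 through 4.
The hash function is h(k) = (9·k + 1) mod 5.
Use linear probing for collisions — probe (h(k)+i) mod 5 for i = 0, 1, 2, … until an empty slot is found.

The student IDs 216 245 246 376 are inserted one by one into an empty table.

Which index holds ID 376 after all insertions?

3

Insert 216: h=0, slot 0 empty → index 0.
Insert 245: h=1, slot 1 empty → index 1.
Insert 246: h=0, slots 0,1 occupied → index 2.
Insert 376: h=0, slots 0,1,2 occupied → index 3.
Table: [216, 245, 246, 376, -]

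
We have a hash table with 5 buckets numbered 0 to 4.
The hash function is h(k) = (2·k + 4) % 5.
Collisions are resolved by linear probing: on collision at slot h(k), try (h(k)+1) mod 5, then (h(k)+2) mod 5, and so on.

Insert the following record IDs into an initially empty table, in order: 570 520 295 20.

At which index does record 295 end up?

570: h=4 -> slot 4
520: h=4, probe 4,0 -> slot 0
295: h=4, probe 4,0,1 -> slot 1
20: h=4, probe 4,0,1,2 -> slot 2
Table: [520, 295, 20, ., 570]

1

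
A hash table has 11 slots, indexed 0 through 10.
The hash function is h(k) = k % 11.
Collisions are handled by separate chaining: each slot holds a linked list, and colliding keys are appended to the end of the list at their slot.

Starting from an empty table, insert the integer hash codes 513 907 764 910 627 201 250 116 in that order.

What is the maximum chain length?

513 → bucket 7
907 → bucket 5
764 → bucket 5 (collision)
910 → bucket 8
627 → bucket 0
201 → bucket 3
250 → bucket 8 (collision)
116 → bucket 6
Final buckets:
0: 627
1: —
2: —
3: 201
4: —
5: 907 -> 764
6: 116
7: 513
8: 910 -> 250
9: —
10: —

2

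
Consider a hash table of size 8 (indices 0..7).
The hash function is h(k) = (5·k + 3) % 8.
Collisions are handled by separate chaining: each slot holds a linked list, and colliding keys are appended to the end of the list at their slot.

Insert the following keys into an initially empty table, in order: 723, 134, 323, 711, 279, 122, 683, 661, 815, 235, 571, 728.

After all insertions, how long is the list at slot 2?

Insert 723: h=2, bucket 2 empty → new chain.
Insert 134: h=1, bucket 1 empty → new chain.
Insert 323: h=2, bucket 2 nonempty → append to chain.
Insert 711: h=6, bucket 6 empty → new chain.
Insert 279: h=6, bucket 6 nonempty → append to chain.
Insert 122: h=5, bucket 5 empty → new chain.
Insert 683: h=2, bucket 2 nonempty → append to chain.
Insert 661: h=4, bucket 4 empty → new chain.
Insert 815: h=6, bucket 6 nonempty → append to chain.
Insert 235: h=2, bucket 2 nonempty → append to chain.
Insert 571: h=2, bucket 2 nonempty → append to chain.
Insert 728: h=3, bucket 3 empty → new chain.
Final buckets:
0: ∅
1: 134
2: 723 -> 323 -> 683 -> 235 -> 571
3: 728
4: 661
5: 122
6: 711 -> 279 -> 815
7: ∅

5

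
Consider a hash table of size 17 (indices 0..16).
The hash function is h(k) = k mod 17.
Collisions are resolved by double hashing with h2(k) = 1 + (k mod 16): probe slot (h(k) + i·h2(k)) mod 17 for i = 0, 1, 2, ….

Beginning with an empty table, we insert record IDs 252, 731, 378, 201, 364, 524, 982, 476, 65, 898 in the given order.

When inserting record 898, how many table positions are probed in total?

4

252: h=14 => slot 14
731: h=0 => slot 0
378: h=4 => slot 4
201: h=14, h2=10, probe 14,7 => slot 7
364: h=7, h2=13, probe 7,3 => slot 3
524: h=14, h2=13, probe 14,10 => slot 10
982: h=13 => slot 13
476: h=0, h2=13, probe 0,13,9 => slot 9
65: h=14, h2=2, probe 14,16 => slot 16
898: h=14, h2=3, probe 14,0,3,6 => slot 6
Table: [731, —, —, 364, 378, —, 898, 201, —, 476, 524, —, —, 982, 252, —, 65]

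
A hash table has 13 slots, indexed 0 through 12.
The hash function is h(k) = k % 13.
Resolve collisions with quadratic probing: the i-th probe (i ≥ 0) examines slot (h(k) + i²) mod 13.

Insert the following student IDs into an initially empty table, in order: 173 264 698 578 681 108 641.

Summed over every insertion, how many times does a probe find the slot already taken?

9

173 hashes to 4; slot 4 is free => place at 4.
264 hashes to 4; 4 taken => place at 5.
698 hashes to 9; slot 9 is free => place at 9.
578 hashes to 6; slot 6 is free => place at 6.
681 hashes to 5; 5,6,9 taken => place at 1.
108 hashes to 4; 4,5 taken => place at 8.
641 hashes to 4; 4,5,8 taken => place at 0.
Table: [641, 681, ., ., 173, 264, 578, ., 108, 698, ., ., .]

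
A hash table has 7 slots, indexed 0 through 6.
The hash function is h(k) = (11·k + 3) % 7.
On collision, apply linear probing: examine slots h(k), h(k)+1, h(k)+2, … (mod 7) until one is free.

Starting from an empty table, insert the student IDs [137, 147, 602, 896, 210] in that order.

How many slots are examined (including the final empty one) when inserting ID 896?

137: h=5 -> slot 5
147: h=3 -> slot 3
602: h=3, probe 3,4 -> slot 4
896: h=3, probe 3,4,5,6 -> slot 6
210: h=3, probe 3,4,5,6,0 -> slot 0
Table: [210, -, -, 147, 602, 137, 896]

4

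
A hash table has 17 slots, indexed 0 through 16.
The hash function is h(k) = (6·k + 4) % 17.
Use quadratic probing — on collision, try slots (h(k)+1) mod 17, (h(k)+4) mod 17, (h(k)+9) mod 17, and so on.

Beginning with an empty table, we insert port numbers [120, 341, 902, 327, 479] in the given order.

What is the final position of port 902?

14

120 hashes to 10; slot 10 is free → place at 10.
341 hashes to 10; 10 taken → place at 11.
902 hashes to 10; 10,11 taken → place at 14.
327 hashes to 11; 11 taken → place at 12.
479 hashes to 5; slot 5 is free → place at 5.
Table: [_, _, _, _, _, 479, _, _, _, _, 120, 341, 327, _, 902, _, _]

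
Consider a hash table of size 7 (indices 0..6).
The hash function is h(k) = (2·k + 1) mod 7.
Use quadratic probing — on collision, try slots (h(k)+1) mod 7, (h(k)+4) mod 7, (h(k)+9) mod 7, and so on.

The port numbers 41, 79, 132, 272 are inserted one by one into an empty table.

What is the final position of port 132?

Insert 41: h=6, slot 6 empty → index 6.
Insert 79: h=5, slot 5 empty → index 5.
Insert 132: h=6, slot 6 occupied → index 0.
Insert 272: h=6, slots 6,0 occupied → index 3.
Table: [132, ., ., 272, ., 79, 41]

0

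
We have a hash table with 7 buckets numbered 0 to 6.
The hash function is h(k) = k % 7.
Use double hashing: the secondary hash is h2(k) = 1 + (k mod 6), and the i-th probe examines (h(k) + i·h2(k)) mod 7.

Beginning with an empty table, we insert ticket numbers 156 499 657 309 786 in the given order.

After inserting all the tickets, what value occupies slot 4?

156 hashes to 2; slot 2 is free => place at 2.
499 hashes to 2, h2=2; 2 taken => place at 4.
657 hashes to 6; slot 6 is free => place at 6.
309 hashes to 1; slot 1 is free => place at 1.
786 hashes to 2, h2=1; 2 taken => place at 3.
Table: [-, 309, 156, 786, 499, -, 657]

499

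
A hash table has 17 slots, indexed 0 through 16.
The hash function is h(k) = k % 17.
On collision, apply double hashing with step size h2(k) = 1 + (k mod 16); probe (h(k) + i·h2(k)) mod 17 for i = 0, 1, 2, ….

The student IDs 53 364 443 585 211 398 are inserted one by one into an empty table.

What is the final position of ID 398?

5

Insert 53: h=2, slot 2 empty -> index 2.
Insert 364: h=7, slot 7 empty -> index 7.
Insert 443: h=1, slot 1 empty -> index 1.
Insert 585: h=7, h2=10, slot 7 occupied -> index 0.
Insert 211: h=7, h2=4, slot 7 occupied -> index 11.
Insert 398: h=7, h2=15, slot 7 occupied -> index 5.
Table: [585, 443, 53, _, _, 398, _, 364, _, _, _, 211, _, _, _, _, _]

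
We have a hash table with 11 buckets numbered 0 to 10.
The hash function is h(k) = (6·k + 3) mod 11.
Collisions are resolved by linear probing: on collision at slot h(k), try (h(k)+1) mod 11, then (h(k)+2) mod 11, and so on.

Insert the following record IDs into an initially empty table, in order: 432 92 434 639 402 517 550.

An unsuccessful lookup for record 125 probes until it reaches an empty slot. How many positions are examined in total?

3

432: h=10 → slot 10
92: h=5 → slot 5
434: h=0 → slot 0
639: h=9 → slot 9
402: h=6 → slot 6
517: h=3 → slot 3
550: h=3, probe 3,4 → slot 4
Table: [434, -, -, 517, 550, 92, 402, -, -, 639, 432]
Lookup 125: h=5, probe 5,6,7 → slot 7 empty, not found.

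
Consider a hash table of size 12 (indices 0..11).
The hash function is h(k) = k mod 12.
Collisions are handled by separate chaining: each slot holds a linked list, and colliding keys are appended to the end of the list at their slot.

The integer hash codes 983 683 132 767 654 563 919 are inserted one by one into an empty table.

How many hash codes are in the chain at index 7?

Insert 983: h=11, bucket 11 empty -> new chain.
Insert 683: h=11, bucket 11 nonempty -> append to chain.
Insert 132: h=0, bucket 0 empty -> new chain.
Insert 767: h=11, bucket 11 nonempty -> append to chain.
Insert 654: h=6, bucket 6 empty -> new chain.
Insert 563: h=11, bucket 11 nonempty -> append to chain.
Insert 919: h=7, bucket 7 empty -> new chain.
Final buckets:
0: 132
1: ∅
2: ∅
3: ∅
4: ∅
5: ∅
6: 654
7: 919
8: ∅
9: ∅
10: ∅
11: 983 -> 683 -> 767 -> 563

1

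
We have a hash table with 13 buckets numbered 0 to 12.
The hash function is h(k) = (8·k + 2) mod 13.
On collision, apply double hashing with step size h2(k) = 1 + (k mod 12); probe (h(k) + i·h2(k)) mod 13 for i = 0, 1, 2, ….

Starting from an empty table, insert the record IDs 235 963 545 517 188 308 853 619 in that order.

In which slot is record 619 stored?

12

235 hashes to 10; slot 10 is free -> place at 10.
963 hashes to 10, h2=4; 10 taken -> place at 1.
545 hashes to 7; slot 7 is free -> place at 7.
517 hashes to 4; slot 4 is free -> place at 4.
188 hashes to 11; slot 11 is free -> place at 11.
308 hashes to 9; slot 9 is free -> place at 9.
853 hashes to 1, h2=2; 1 taken -> place at 3.
619 hashes to 1, h2=8; 1,9,4 taken -> place at 12.
Table: [∅, 963, ∅, 853, 517, ∅, ∅, 545, ∅, 308, 235, 188, 619]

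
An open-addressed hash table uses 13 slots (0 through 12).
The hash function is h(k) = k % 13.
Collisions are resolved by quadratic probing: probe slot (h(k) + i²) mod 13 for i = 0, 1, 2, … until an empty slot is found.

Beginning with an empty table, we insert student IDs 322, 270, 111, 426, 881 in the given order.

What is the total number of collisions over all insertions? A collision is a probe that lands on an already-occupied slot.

6

Insert 322: h=10, slot 10 empty → index 10.
Insert 270: h=10, slot 10 occupied → index 11.
Insert 111: h=7, slot 7 empty → index 7.
Insert 426: h=10, slots 10,11 occupied → index 1.
Insert 881: h=10, slots 10,11,1 occupied → index 6.
Table: [., 426, ., ., ., ., 881, 111, ., ., 322, 270, .]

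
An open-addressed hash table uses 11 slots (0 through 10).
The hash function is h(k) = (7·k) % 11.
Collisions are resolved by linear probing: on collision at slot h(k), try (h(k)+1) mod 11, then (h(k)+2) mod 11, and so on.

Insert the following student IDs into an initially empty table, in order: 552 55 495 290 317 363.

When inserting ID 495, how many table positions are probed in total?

552: h=3 → slot 3
55: h=0 → slot 0
495: h=0, probe 0,1 → slot 1
290: h=6 → slot 6
317: h=8 → slot 8
363: h=0, probe 0,1,2 → slot 2
Table: [55, 495, 363, 552, -, -, 290, -, 317, -, -]

2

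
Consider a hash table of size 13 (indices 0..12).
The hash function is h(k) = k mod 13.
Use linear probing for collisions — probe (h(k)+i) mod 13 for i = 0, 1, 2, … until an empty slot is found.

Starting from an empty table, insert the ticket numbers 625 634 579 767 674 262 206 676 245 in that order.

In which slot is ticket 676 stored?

Insert 625: h=1, slot 1 empty → index 1.
Insert 634: h=10, slot 10 empty → index 10.
Insert 579: h=7, slot 7 empty → index 7.
Insert 767: h=0, slot 0 empty → index 0.
Insert 674: h=11, slot 11 empty → index 11.
Insert 262: h=2, slot 2 empty → index 2.
Insert 206: h=11, slot 11 occupied → index 12.
Insert 676: h=0, slots 0,1,2 occupied → index 3.
Insert 245: h=11, slots 11,12,0,1,2,3 occupied → index 4.
Table: [767, 625, 262, 676, 245, ., ., 579, ., ., 634, 674, 206]

3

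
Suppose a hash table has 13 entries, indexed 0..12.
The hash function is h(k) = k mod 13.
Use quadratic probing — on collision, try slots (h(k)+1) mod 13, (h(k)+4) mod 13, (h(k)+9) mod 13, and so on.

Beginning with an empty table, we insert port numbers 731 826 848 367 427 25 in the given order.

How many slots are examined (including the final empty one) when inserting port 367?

731 hashes to 3; slot 3 is free → place at 3.
826 hashes to 7; slot 7 is free → place at 7.
848 hashes to 3; 3 taken → place at 4.
367 hashes to 3; 3,4,7 taken → place at 12.
427 hashes to 11; slot 11 is free → place at 11.
25 hashes to 12; 12 taken → place at 0.
Table: [25, ∅, ∅, 731, 848, ∅, ∅, 826, ∅, ∅, ∅, 427, 367]

4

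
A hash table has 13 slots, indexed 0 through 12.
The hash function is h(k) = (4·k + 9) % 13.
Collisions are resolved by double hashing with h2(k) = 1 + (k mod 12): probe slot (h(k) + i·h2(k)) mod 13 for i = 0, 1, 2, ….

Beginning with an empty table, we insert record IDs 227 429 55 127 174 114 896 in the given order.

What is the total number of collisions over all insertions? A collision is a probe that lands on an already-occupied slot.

1

227 hashes to 7; slot 7 is free -> place at 7.
429 hashes to 9; slot 9 is free -> place at 9.
55 hashes to 8; slot 8 is free -> place at 8.
127 hashes to 10; slot 10 is free -> place at 10.
174 hashes to 3; slot 3 is free -> place at 3.
114 hashes to 10, h2=7; 10 taken -> place at 4.
896 hashes to 5; slot 5 is free -> place at 5.
Table: [—, —, —, 174, 114, 896, —, 227, 55, 429, 127, —, —]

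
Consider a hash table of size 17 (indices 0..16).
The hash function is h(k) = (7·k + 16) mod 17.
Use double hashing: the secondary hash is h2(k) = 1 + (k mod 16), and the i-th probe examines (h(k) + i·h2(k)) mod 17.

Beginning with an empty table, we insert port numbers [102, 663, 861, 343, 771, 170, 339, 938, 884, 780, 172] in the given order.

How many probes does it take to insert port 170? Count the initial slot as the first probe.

2

102: h=16 -> slot 16
663: h=16, h2=8, probe 16,7 -> slot 7
861: h=8 -> slot 8
343: h=3 -> slot 3
771: h=7, h2=4, probe 7,11 -> slot 11
170: h=16, h2=11, probe 16,10 -> slot 10
339: h=9 -> slot 9
938: h=3, h2=11, probe 3,14 -> slot 14
884: h=16, h2=5, probe 16,4 -> slot 4
780: h=2 -> slot 2
172: h=13 -> slot 13
Table: [., ., 780, 343, 884, ., ., 663, 861, 339, 170, 771, ., 172, 938, ., 102]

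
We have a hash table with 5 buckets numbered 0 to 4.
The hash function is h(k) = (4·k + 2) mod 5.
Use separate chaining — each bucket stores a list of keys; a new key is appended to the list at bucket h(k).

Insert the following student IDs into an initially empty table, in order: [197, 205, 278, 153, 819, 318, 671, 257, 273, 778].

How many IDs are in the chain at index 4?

197 → bucket 0
205 → bucket 2
278 → bucket 4
153 → bucket 4 (collision)
819 → bucket 3
318 → bucket 4 (collision)
671 → bucket 1
257 → bucket 0 (collision)
273 → bucket 4 (collision)
778 → bucket 4 (collision)
Final buckets:
0: 197 -> 257
1: 671
2: 205
3: 819
4: 278 -> 153 -> 318 -> 273 -> 778

5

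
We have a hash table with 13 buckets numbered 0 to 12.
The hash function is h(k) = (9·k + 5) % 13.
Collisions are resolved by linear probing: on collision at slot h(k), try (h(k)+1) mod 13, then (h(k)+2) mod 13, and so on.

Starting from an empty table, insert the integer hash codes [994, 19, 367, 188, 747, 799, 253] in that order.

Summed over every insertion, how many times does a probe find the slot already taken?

Insert 994: h=7, slot 7 empty -> index 7.
Insert 19: h=7, slot 7 occupied -> index 8.
Insert 367: h=6, slot 6 empty -> index 6.
Insert 188: h=7, slots 7,8 occupied -> index 9.
Insert 747: h=7, slots 7,8,9 occupied -> index 10.
Insert 799: h=7, slots 7,8,9,10 occupied -> index 11.
Insert 253: h=7, slots 7,8,9,10,11 occupied -> index 12.
Table: [-, -, -, -, -, -, 367, 994, 19, 188, 747, 799, 253]

15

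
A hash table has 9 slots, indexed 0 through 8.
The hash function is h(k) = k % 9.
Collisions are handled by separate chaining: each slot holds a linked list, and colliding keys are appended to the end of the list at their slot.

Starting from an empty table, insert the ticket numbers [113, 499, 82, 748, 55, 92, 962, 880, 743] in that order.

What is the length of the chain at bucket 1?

Insert 113: h=5, bucket 5 empty → new chain.
Insert 499: h=4, bucket 4 empty → new chain.
Insert 82: h=1, bucket 1 empty → new chain.
Insert 748: h=1, bucket 1 nonempty → append to chain.
Insert 55: h=1, bucket 1 nonempty → append to chain.
Insert 92: h=2, bucket 2 empty → new chain.
Insert 962: h=8, bucket 8 empty → new chain.
Insert 880: h=7, bucket 7 empty → new chain.
Insert 743: h=5, bucket 5 nonempty → append to chain.
Final buckets:
0: -
1: 82 -> 748 -> 55
2: 92
3: -
4: 499
5: 113 -> 743
6: -
7: 880
8: 962

3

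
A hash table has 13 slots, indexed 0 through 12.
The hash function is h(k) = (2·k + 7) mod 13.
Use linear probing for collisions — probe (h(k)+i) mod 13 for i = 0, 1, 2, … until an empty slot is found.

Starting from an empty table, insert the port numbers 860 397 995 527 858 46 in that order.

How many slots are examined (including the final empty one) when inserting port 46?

860 hashes to 11; slot 11 is free => place at 11.
397 hashes to 8; slot 8 is free => place at 8.
995 hashes to 8; 8 taken => place at 9.
527 hashes to 8; 8,9 taken => place at 10.
858 hashes to 7; slot 7 is free => place at 7.
46 hashes to 8; 8,9,10,11 taken => place at 12.
Table: [∅, ∅, ∅, ∅, ∅, ∅, ∅, 858, 397, 995, 527, 860, 46]

5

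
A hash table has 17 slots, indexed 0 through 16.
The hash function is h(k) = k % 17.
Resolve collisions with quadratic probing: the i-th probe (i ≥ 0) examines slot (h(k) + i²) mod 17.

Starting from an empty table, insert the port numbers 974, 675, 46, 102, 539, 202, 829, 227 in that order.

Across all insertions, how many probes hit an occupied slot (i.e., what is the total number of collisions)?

Insert 974: h=5, slot 5 empty → index 5.
Insert 675: h=12, slot 12 empty → index 12.
Insert 46: h=12, slot 12 occupied → index 13.
Insert 102: h=0, slot 0 empty → index 0.
Insert 539: h=12, slots 12,13 occupied → index 16.
Insert 202: h=15, slot 15 empty → index 15.
Insert 829: h=13, slot 13 occupied → index 14.
Insert 227: h=6, slot 6 empty → index 6.
Table: [102, ∅, ∅, ∅, ∅, 974, 227, ∅, ∅, ∅, ∅, ∅, 675, 46, 829, 202, 539]

4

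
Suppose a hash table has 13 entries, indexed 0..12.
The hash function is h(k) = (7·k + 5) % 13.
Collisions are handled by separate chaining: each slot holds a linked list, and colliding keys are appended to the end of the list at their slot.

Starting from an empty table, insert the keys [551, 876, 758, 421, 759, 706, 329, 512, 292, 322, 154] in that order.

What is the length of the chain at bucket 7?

Insert 551: h=1, bucket 1 empty → new chain.
Insert 876: h=1, bucket 1 nonempty → append to chain.
Insert 758: h=7, bucket 7 empty → new chain.
Insert 421: h=1, bucket 1 nonempty → append to chain.
Insert 759: h=1, bucket 1 nonempty → append to chain.
Insert 706: h=7, bucket 7 nonempty → append to chain.
Insert 329: h=7, bucket 7 nonempty → append to chain.
Insert 512: h=1, bucket 1 nonempty → append to chain.
Insert 292: h=8, bucket 8 empty → new chain.
Insert 322: h=10, bucket 10 empty → new chain.
Insert 154: h=4, bucket 4 empty → new chain.
Final buckets:
0: .
1: 551 -> 876 -> 421 -> 759 -> 512
2: .
3: .
4: 154
5: .
6: .
7: 758 -> 706 -> 329
8: 292
9: .
10: 322
11: .
12: .

3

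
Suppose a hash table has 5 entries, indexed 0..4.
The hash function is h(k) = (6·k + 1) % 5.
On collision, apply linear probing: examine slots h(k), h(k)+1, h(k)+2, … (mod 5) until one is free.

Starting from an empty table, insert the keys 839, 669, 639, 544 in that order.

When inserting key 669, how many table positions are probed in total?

839: h=0 → slot 0
669: h=0, probe 0,1 → slot 1
639: h=0, probe 0,1,2 → slot 2
544: h=0, probe 0,1,2,3 → slot 3
Table: [839, 669, 639, 544, .]

2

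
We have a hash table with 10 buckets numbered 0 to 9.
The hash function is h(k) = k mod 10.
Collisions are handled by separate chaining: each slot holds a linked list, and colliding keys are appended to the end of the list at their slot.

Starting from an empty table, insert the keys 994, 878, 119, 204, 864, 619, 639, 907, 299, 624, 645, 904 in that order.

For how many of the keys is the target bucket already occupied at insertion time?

7

994 -> bucket 4
878 -> bucket 8
119 -> bucket 9
204 -> bucket 4 (collision)
864 -> bucket 4 (collision)
619 -> bucket 9 (collision)
639 -> bucket 9 (collision)
907 -> bucket 7
299 -> bucket 9 (collision)
624 -> bucket 4 (collision)
645 -> bucket 5
904 -> bucket 4 (collision)
Final buckets:
0: ∅
1: ∅
2: ∅
3: ∅
4: 994 -> 204 -> 864 -> 624 -> 904
5: 645
6: ∅
7: 907
8: 878
9: 119 -> 619 -> 639 -> 299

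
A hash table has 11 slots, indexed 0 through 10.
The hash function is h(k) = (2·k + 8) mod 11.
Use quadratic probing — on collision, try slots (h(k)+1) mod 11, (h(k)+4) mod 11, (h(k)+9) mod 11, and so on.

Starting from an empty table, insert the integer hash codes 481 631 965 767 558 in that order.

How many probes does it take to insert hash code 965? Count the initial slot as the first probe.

2

481: h=2 → slot 2
631: h=5 → slot 5
965: h=2, probe 2,3 → slot 3
767: h=2, probe 2,3,6 → slot 6
558: h=2, probe 2,3,6,0 → slot 0
Table: [558, —, 481, 965, —, 631, 767, —, —, —, —]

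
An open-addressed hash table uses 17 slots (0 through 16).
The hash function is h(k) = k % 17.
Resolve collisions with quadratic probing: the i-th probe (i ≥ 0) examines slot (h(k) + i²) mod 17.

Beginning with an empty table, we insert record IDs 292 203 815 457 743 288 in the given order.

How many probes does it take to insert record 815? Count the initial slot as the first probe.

Insert 292: h=3, slot 3 empty => index 3.
Insert 203: h=16, slot 16 empty => index 16.
Insert 815: h=16, slot 16 occupied => index 0.
Insert 457: h=15, slot 15 empty => index 15.
Insert 743: h=12, slot 12 empty => index 12.
Insert 288: h=16, slots 16,0,3 occupied => index 8.
Table: [815, —, —, 292, —, —, —, —, 288, —, —, —, 743, —, —, 457, 203]

2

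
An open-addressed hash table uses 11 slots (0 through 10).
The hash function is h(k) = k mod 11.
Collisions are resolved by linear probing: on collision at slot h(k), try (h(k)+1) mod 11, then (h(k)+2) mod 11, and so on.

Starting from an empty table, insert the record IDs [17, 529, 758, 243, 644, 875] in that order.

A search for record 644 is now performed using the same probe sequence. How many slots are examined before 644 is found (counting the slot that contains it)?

2

17 hashes to 6; slot 6 is free → place at 6.
529 hashes to 1; slot 1 is free → place at 1.
758 hashes to 10; slot 10 is free → place at 10.
243 hashes to 1; 1 taken → place at 2.
644 hashes to 6; 6 taken → place at 7.
875 hashes to 6; 6,7 taken → place at 8.
Table: [., 529, 243, ., ., ., 17, 644, 875, ., 758]
Lookup 644: h=6, probe 6,7 → found at 7.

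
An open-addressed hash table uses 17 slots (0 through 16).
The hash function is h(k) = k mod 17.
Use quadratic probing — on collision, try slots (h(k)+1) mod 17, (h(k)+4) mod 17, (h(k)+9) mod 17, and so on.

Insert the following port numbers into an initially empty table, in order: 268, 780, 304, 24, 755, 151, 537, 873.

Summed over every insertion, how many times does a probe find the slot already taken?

268: h=13 => slot 13
780: h=15 => slot 15
304: h=15, probe 15,16 => slot 16
24: h=7 => slot 7
755: h=7, probe 7,8 => slot 8
151: h=15, probe 15,16,2 => slot 2
537: h=10 => slot 10
873: h=6 => slot 6
Table: [-, -, 151, -, -, -, 873, 24, 755, -, 537, -, -, 268, -, 780, 304]

4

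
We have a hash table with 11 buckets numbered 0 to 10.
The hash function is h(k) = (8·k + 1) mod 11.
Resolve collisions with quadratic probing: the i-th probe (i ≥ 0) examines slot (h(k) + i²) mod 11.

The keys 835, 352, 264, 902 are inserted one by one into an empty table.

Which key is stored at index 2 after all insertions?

Insert 835: h=4, slot 4 empty -> index 4.
Insert 352: h=1, slot 1 empty -> index 1.
Insert 264: h=1, slot 1 occupied -> index 2.
Insert 902: h=1, slots 1,2 occupied -> index 5.
Table: [_, 352, 264, _, 835, 902, _, _, _, _, _]

264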